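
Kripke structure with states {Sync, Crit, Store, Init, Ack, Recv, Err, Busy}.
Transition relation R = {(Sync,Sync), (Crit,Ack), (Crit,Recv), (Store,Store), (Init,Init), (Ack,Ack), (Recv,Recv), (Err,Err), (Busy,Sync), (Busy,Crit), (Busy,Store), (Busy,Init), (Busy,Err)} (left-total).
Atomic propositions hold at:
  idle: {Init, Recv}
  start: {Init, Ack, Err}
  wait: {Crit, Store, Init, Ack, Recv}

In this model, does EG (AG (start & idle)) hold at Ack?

Sat(start & idle) = {Init}
AG (start & idle): greatest fixpoint, start Z0 = {Init}, keep only states in Sat with every successor in Z. Already a fixed point.
Sat(AG (start & idle)) = {Init}
EG (AG (start & idle)): greatest fixpoint, start Z0 = {Init}, keep only states in Sat with some successor in Z. Already a fixed point.
Sat(EG (AG (start & idle))) = {Init}
Ack ∉ Sat(EG (AG (start & idle))) = {Init}, so the formula does not hold at Ack.

No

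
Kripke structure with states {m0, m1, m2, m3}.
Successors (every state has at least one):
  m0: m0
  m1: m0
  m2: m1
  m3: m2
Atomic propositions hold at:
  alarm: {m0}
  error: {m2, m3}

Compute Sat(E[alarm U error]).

E[alarm U error]: least fixpoint, start Z0 = Sat(error) = {m2, m3}, add states in Sat(alarm) with some successor in Z. Already a fixed point.
Sat(E[alarm U error]) = {m2, m3}

{m2, m3}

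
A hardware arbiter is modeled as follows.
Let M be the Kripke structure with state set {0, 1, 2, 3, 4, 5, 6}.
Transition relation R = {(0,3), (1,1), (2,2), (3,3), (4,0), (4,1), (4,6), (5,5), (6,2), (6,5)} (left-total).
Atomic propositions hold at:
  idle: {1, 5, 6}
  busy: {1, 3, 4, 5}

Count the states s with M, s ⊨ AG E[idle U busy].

3

E[idle U busy]: least fixpoint, start Z0 = Sat(busy) = {1, 3, 4, 5}, add states in Sat(idle) with some successor in Z. Z1 = {1, 3, 4, 5, 6}; fixed.
Sat(E[idle U busy]) = {1, 3, 4, 5, 6}
AG E[idle U busy]: greatest fixpoint, start Z0 = {1, 3, 4, 5, 6}, keep only states in Sat with every successor in Z. Z1 = {1, 3, 5}; fixed.
Sat(AG E[idle U busy]) = {1, 3, 5}
|Sat(AG E[idle U busy])| = |{1, 3, 5}| = 3.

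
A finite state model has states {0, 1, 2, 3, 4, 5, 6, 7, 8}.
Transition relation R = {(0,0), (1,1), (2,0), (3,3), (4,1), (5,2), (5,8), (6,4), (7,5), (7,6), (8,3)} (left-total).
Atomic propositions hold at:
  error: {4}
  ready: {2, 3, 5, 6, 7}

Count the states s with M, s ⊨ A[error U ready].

A[error U ready]: least fixpoint, start Z0 = Sat(ready) = {2, 3, 5, 6, 7}, add states in Sat(error) with every successor in Z. Already a fixed point.
Sat(A[error U ready]) = {2, 3, 5, 6, 7}
|Sat(A[error U ready])| = |{2, 3, 5, 6, 7}| = 5.

5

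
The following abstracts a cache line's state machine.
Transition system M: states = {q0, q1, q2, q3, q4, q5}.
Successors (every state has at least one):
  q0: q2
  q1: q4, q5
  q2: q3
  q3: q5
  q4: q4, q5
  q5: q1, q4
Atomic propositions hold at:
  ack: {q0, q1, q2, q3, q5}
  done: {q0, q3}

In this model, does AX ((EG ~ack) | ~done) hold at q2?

Sat(~ack) = {q4}
EG ~ack: greatest fixpoint, start Z0 = {q4}, keep only states in Sat with some successor in Z. Already a fixed point.
Sat(EG ~ack) = {q4}
Sat(~done) = {q1, q2, q4, q5}
Sat((EG ~ack) | ~done) = {q1, q2, q4, q5}
Sat(AX ((EG ~ack) | ~done)) = {s : every successor in {q1, q2, q4, q5}} = {q0, q1, q3, q4, q5}
q2 ∉ Sat(AX ((EG ~ack) | ~done)) = {q0, q1, q3, q4, q5}, so the formula does not hold at q2.

No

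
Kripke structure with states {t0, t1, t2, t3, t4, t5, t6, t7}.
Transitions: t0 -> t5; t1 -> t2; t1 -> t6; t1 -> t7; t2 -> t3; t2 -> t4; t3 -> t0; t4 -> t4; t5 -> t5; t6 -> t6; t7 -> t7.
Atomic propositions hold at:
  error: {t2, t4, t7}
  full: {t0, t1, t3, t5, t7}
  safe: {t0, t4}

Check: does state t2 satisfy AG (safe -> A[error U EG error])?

No

EG error: greatest fixpoint, start Z0 = {t2, t4, t7}, keep only states in Sat with some successor in Z. Already a fixed point.
Sat(EG error) = {t2, t4, t7}
A[error U EG error]: least fixpoint, start Z0 = Sat(EG error) = {t2, t4, t7}, add states in Sat(error) with every successor in Z. Already a fixed point.
Sat(A[error U EG error]) = {t2, t4, t7}
Sat(safe -> A[error U EG error]) = {t1, t2, t3, t4, t5, t6, t7}
AG (safe -> A[error U EG error]): greatest fixpoint, start Z0 = {t1, t2, t3, t4, t5, t6, t7}, keep only states in Sat with every successor in Z. Z1 = {t1, t2, t4, t5, t6, t7}; Z2 = {t1, t4, t5, t6, t7}; Z3 = {t4, t5, t6, t7}; fixed.
Sat(AG (safe -> A[error U EG error])) = {t4, t5, t6, t7}
t2 ∉ Sat(AG (safe -> A[error U EG error])) = {t4, t5, t6, t7}, so the formula does not hold at t2.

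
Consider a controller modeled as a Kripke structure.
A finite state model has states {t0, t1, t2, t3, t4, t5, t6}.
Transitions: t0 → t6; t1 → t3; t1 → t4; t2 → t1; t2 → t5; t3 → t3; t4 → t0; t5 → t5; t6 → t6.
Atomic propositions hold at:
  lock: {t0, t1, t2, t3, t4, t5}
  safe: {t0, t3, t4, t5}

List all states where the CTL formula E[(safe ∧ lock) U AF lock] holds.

{t0, t1, t2, t3, t4, t5}

Sat(safe ∧ lock) = {t0, t3, t4, t5}
AF lock: least fixpoint, start Z0 = {t0, t1, t2, t3, t4, t5}, add states with every successor in Z. Already a fixed point.
Sat(AF lock) = {t0, t1, t2, t3, t4, t5}
E[(safe ∧ lock) U AF lock]: least fixpoint, start Z0 = Sat(AF lock) = {t0, t1, t2, t3, t4, t5}, add states in Sat(safe ∧ lock) with some successor in Z. Already a fixed point.
Sat(E[(safe ∧ lock) U AF lock]) = {t0, t1, t2, t3, t4, t5}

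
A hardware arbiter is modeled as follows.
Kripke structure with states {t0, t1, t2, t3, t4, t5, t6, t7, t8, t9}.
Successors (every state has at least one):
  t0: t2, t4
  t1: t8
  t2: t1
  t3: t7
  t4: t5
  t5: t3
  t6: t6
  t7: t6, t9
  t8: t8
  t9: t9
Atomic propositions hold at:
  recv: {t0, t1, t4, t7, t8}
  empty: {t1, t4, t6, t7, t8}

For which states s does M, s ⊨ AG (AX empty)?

{t1, t2, t6, t8}

Sat(AX empty) = {s : every successor in {t1, t4, t6, t7, t8}} = {t1, t2, t3, t6, t8}
AG (AX empty): greatest fixpoint, start Z0 = {t1, t2, t3, t6, t8}, keep only states in Sat with every successor in Z. Z1 = {t1, t2, t6, t8}; fixed.
Sat(AG (AX empty)) = {t1, t2, t6, t8}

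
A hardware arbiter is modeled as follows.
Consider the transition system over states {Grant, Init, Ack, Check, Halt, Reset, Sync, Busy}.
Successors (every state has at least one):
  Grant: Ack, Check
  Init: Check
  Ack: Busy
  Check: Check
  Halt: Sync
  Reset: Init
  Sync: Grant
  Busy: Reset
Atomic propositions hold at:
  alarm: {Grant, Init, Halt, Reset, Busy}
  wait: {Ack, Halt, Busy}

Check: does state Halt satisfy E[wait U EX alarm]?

Sat(EX alarm) = {s : some successor in {Grant, Init, Halt, Reset, Busy}} = {Ack, Reset, Sync, Busy}
E[wait U EX alarm]: least fixpoint, start Z0 = Sat(EX alarm) = {Ack, Reset, Sync, Busy}, add states in Sat(wait) with some successor in Z. Z1 = {Ack, Halt, Reset, Sync, Busy}; fixed.
Sat(E[wait U EX alarm]) = {Ack, Halt, Reset, Sync, Busy}
Halt ∈ Sat(E[wait U EX alarm]) = {Ack, Halt, Reset, Sync, Busy}, so the formula holds at Halt.

Yes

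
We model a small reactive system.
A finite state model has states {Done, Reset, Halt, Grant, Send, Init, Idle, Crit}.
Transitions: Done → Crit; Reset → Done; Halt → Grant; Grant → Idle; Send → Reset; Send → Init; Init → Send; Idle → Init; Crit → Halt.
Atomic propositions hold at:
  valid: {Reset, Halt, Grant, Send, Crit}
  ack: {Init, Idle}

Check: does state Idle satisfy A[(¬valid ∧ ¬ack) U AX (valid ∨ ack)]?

Yes

Sat(¬valid) = {Done, Init, Idle}
Sat(¬ack) = {Done, Reset, Halt, Grant, Send, Crit}
Sat(¬valid ∧ ¬ack) = {Done}
Sat(valid ∨ ack) = {Reset, Halt, Grant, Send, Init, Idle, Crit}
Sat(AX (valid ∨ ack)) = {s : every successor in {Reset, Halt, Grant, Send, Init, Idle, Crit}} = {Done, Halt, Grant, Send, Init, Idle, Crit}
A[(¬valid ∧ ¬ack) U AX (valid ∨ ack)]: least fixpoint, start Z0 = Sat(AX (valid ∨ ack)) = {Done, Halt, Grant, Send, Init, Idle, Crit}, add states in Sat(¬valid ∧ ¬ack) with every successor in Z. Already a fixed point.
Sat(A[(¬valid ∧ ¬ack) U AX (valid ∨ ack)]) = {Done, Halt, Grant, Send, Init, Idle, Crit}
Idle ∈ Sat(A[(¬valid ∧ ¬ack) U AX (valid ∨ ack)]) = {Done, Halt, Grant, Send, Init, Idle, Crit}, so the formula holds at Idle.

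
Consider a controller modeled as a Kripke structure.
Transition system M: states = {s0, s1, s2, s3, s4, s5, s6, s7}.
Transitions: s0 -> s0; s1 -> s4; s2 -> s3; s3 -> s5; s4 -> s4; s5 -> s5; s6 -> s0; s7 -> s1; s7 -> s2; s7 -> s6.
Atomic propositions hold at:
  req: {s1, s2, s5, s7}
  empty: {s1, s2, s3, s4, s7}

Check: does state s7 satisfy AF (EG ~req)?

No

Sat(~req) = {s0, s3, s4, s6}
EG ~req: greatest fixpoint, start Z0 = {s0, s3, s4, s6}, keep only states in Sat with some successor in Z. Z1 = {s0, s4, s6}; fixed.
Sat(EG ~req) = {s0, s4, s6}
AF (EG ~req): least fixpoint, start Z0 = {s0, s4, s6}, add states with every successor in Z. Z1 = {s0, s1, s4, s6}; fixed.
Sat(AF (EG ~req)) = {s0, s1, s4, s6}
s7 ∉ Sat(AF (EG ~req)) = {s0, s1, s4, s6}, so the formula does not hold at s7.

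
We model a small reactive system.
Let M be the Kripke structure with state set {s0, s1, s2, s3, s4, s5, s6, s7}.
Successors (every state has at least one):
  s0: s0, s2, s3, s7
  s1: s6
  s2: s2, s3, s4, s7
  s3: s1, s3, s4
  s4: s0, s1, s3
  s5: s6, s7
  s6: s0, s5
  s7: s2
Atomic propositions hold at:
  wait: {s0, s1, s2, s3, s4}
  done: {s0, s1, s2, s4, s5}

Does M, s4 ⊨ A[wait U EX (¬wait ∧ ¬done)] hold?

No

Sat(¬wait) = {s5, s6, s7}
Sat(¬done) = {s3, s6, s7}
Sat(¬wait ∧ ¬done) = {s6, s7}
Sat(EX (¬wait ∧ ¬done)) = {s : some successor in {s6, s7}} = {s0, s1, s2, s5}
A[wait U EX (¬wait ∧ ¬done)]: least fixpoint, start Z0 = Sat(EX (¬wait ∧ ¬done)) = {s0, s1, s2, s5}, add states in Sat(wait) with every successor in Z. Already a fixed point.
Sat(A[wait U EX (¬wait ∧ ¬done)]) = {s0, s1, s2, s5}
s4 ∉ Sat(A[wait U EX (¬wait ∧ ¬done)]) = {s0, s1, s2, s5}, so the formula does not hold at s4.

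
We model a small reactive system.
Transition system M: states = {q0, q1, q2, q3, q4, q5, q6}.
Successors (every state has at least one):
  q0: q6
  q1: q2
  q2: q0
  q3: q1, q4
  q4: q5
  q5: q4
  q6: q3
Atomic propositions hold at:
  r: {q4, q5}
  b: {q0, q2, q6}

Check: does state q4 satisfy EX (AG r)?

AG r: greatest fixpoint, start Z0 = {q4, q5}, keep only states in Sat with every successor in Z. Already a fixed point.
Sat(AG r) = {q4, q5}
Sat(EX (AG r)) = {s : some successor in {q4, q5}} = {q3, q4, q5}
q4 ∈ Sat(EX (AG r)) = {q3, q4, q5}, so the formula holds at q4.

Yes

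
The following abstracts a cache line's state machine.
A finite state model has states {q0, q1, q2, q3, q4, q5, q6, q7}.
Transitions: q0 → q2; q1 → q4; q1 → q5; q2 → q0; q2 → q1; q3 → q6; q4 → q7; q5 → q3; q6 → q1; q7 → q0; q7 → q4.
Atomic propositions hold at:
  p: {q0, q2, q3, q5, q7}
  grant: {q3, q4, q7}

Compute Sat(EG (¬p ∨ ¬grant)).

Sat(¬p) = {q1, q4, q6}
Sat(¬grant) = {q0, q1, q2, q5, q6}
Sat(¬p ∨ ¬grant) = {q0, q1, q2, q4, q5, q6}
EG (¬p ∨ ¬grant): greatest fixpoint, start Z0 = {q0, q1, q2, q4, q5, q6}, keep only states in Sat with some successor in Z. Z1 = {q0, q1, q2, q6}; Z2 = {q0, q2, q6}; Z3 = {q0, q2}; fixed.
Sat(EG (¬p ∨ ¬grant)) = {q0, q2}

{q0, q2}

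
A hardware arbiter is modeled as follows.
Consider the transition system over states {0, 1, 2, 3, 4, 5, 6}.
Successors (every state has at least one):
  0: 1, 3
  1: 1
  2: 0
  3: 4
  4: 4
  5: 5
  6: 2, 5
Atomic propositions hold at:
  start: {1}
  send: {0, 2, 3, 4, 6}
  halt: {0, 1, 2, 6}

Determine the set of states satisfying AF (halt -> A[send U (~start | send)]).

Sat(~start) = {0, 2, 3, 4, 5, 6}
Sat(~start | send) = {0, 2, 3, 4, 5, 6}
A[send U (~start | send)]: least fixpoint, start Z0 = Sat((~start | send)) = {0, 2, 3, 4, 5, 6}, add states in Sat(send) with every successor in Z. Already a fixed point.
Sat(A[send U (~start | send)]) = {0, 2, 3, 4, 5, 6}
Sat(halt -> A[send U (~start | send)]) = {0, 2, 3, 4, 5, 6}
AF (halt -> A[send U (~start | send)]): least fixpoint, start Z0 = {0, 2, 3, 4, 5, 6}, add states with every successor in Z. Already a fixed point.
Sat(AF (halt -> A[send U (~start | send)])) = {0, 2, 3, 4, 5, 6}

{0, 2, 3, 4, 5, 6}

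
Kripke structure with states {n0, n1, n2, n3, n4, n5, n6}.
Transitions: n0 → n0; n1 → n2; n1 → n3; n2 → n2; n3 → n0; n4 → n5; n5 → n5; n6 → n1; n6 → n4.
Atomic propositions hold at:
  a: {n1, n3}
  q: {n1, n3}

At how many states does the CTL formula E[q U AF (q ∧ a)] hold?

Sat(q ∧ a) = {n1, n3}
AF (q ∧ a): least fixpoint, start Z0 = {n1, n3}, add states with every successor in Z. Already a fixed point.
Sat(AF (q ∧ a)) = {n1, n3}
E[q U AF (q ∧ a)]: least fixpoint, start Z0 = Sat(AF (q ∧ a)) = {n1, n3}, add states in Sat(q) with some successor in Z. Already a fixed point.
Sat(E[q U AF (q ∧ a)]) = {n1, n3}
|Sat(E[q U AF (q ∧ a)])| = |{n1, n3}| = 2.

2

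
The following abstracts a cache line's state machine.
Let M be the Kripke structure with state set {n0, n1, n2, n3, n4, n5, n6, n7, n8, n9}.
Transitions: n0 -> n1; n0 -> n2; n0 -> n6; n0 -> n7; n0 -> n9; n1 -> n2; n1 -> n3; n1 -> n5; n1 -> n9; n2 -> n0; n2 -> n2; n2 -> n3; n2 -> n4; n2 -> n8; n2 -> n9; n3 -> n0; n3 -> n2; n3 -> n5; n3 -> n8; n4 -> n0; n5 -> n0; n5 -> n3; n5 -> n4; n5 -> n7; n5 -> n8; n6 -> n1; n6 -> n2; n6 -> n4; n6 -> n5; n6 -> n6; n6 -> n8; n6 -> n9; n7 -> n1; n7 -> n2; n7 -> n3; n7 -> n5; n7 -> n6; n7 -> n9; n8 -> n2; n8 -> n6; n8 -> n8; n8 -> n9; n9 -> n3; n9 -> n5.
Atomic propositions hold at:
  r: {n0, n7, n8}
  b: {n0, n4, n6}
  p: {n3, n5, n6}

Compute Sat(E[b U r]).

E[b U r]: least fixpoint, start Z0 = Sat(r) = {n0, n7, n8}, add states in Sat(b) with some successor in Z. Z1 = {n0, n4, n6, n7, n8}; fixed.
Sat(E[b U r]) = {n0, n4, n6, n7, n8}

{n0, n4, n6, n7, n8}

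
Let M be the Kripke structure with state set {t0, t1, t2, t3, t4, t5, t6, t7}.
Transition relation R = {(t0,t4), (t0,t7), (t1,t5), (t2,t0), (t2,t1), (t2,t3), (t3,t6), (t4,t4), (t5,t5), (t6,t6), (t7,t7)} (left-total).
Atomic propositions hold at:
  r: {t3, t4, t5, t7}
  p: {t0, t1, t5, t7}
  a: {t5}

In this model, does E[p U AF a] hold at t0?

No

AF a: least fixpoint, start Z0 = {t5}, add states with every successor in Z. Z1 = {t1, t5}; fixed.
Sat(AF a) = {t1, t5}
E[p U AF a]: least fixpoint, start Z0 = Sat(AF a) = {t1, t5}, add states in Sat(p) with some successor in Z. Already a fixed point.
Sat(E[p U AF a]) = {t1, t5}
t0 ∉ Sat(E[p U AF a]) = {t1, t5}, so the formula does not hold at t0.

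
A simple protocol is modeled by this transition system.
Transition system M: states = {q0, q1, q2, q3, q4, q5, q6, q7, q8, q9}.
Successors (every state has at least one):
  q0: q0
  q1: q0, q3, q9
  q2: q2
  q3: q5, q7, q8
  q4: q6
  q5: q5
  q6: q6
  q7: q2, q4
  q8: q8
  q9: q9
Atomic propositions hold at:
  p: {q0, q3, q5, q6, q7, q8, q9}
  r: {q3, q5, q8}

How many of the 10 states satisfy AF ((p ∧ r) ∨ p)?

9

Sat(p ∧ r) = {q3, q5, q8}
Sat((p ∧ r) ∨ p) = {q0, q3, q5, q6, q7, q8, q9}
AF ((p ∧ r) ∨ p): least fixpoint, start Z0 = {q0, q3, q5, q6, q7, q8, q9}, add states with every successor in Z. Z1 = {q0, q1, q3, q4, q5, q6, q7, q8, q9}; fixed.
Sat(AF ((p ∧ r) ∨ p)) = {q0, q1, q3, q4, q5, q6, q7, q8, q9}
|Sat(AF ((p ∧ r) ∨ p))| = |{q0, q1, q3, q4, q5, q6, q7, q8, q9}| = 9.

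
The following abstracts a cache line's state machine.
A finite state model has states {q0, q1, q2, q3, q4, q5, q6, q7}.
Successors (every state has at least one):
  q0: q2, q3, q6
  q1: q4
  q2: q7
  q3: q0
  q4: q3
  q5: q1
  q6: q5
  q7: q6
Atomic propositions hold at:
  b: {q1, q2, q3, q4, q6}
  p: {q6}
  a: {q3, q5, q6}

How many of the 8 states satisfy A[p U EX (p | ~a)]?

7

Sat(~a) = {q0, q1, q2, q4, q7}
Sat(p | ~a) = {q0, q1, q2, q4, q6, q7}
Sat(EX (p | ~a)) = {s : some successor in {q0, q1, q2, q4, q6, q7}} = {q0, q1, q2, q3, q5, q7}
A[p U EX (p | ~a)]: least fixpoint, start Z0 = Sat(EX (p | ~a)) = {q0, q1, q2, q3, q5, q7}, add states in Sat(p) with every successor in Z. Z1 = {q0, q1, q2, q3, q5, q6, q7}; fixed.
Sat(A[p U EX (p | ~a)]) = {q0, q1, q2, q3, q5, q6, q7}
|Sat(A[p U EX (p | ~a)])| = |{q0, q1, q2, q3, q5, q6, q7}| = 7.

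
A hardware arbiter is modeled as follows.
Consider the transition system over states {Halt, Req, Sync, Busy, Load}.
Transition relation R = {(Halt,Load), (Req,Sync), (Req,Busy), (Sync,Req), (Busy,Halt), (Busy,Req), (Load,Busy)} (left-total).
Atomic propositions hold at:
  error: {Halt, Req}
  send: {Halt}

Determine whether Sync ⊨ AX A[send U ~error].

No

Sat(~error) = {Sync, Busy, Load}
A[send U ~error]: least fixpoint, start Z0 = Sat(~error) = {Sync, Busy, Load}, add states in Sat(send) with every successor in Z. Z1 = {Halt, Sync, Busy, Load}; fixed.
Sat(A[send U ~error]) = {Halt, Sync, Busy, Load}
Sat(AX A[send U ~error]) = {s : every successor in {Halt, Sync, Busy, Load}} = {Halt, Req, Load}
Sync ∉ Sat(AX A[send U ~error]) = {Halt, Req, Load}, so the formula does not hold at Sync.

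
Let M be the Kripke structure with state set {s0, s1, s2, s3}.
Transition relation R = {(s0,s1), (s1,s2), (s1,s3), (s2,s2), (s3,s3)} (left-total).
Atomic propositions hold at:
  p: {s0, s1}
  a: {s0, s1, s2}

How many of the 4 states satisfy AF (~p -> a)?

Sat(~p) = {s2, s3}
Sat(~p -> a) = {s0, s1, s2}
AF (~p -> a): least fixpoint, start Z0 = {s0, s1, s2}, add states with every successor in Z. Already a fixed point.
Sat(AF (~p -> a)) = {s0, s1, s2}
|Sat(AF (~p -> a))| = |{s0, s1, s2}| = 3.

3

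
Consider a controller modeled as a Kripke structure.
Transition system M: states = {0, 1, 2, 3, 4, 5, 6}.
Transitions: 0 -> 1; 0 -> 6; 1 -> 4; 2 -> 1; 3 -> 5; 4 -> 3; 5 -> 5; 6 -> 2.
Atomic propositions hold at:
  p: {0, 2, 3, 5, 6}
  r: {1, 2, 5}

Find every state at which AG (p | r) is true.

{3, 5}

Sat(p | r) = {0, 1, 2, 3, 5, 6}
AG (p | r): greatest fixpoint, start Z0 = {0, 1, 2, 3, 5, 6}, keep only states in Sat with every successor in Z. Z1 = {0, 2, 3, 5, 6}; Z2 = {3, 5, 6}; Z3 = {3, 5}; fixed.
Sat(AG (p | r)) = {3, 5}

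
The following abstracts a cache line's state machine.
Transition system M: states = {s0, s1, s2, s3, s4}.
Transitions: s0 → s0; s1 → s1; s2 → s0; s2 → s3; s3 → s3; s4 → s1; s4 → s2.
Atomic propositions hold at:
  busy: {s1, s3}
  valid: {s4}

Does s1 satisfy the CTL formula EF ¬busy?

Sat(¬busy) = {s0, s2, s4}
EF ¬busy: least fixpoint, start Z0 = {s0, s2, s4}, add states with some successor in Z. Already a fixed point.
Sat(EF ¬busy) = {s0, s2, s4}
s1 ∉ Sat(EF ¬busy) = {s0, s2, s4}, so the formula does not hold at s1.

No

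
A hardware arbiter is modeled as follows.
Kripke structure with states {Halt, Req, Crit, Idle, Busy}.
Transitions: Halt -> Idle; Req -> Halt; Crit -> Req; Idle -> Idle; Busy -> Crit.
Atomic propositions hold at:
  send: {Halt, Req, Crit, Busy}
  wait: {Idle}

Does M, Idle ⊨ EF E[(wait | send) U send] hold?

Sat(wait | send) = {Halt, Req, Crit, Idle, Busy}
E[(wait | send) U send]: least fixpoint, start Z0 = Sat(send) = {Halt, Req, Crit, Busy}, add states in Sat(wait | send) with some successor in Z. Already a fixed point.
Sat(E[(wait | send) U send]) = {Halt, Req, Crit, Busy}
EF E[(wait | send) U send]: least fixpoint, start Z0 = {Halt, Req, Crit, Busy}, add states with some successor in Z. Already a fixed point.
Sat(EF E[(wait | send) U send]) = {Halt, Req, Crit, Busy}
Idle ∉ Sat(EF E[(wait | send) U send]) = {Halt, Req, Crit, Busy}, so the formula does not hold at Idle.

No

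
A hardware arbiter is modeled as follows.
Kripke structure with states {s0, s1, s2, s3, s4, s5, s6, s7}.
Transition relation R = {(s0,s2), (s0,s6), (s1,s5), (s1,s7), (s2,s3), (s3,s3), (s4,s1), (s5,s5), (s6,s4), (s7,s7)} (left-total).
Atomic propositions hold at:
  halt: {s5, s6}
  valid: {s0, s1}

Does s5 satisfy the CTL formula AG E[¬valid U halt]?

Yes

Sat(¬valid) = {s2, s3, s4, s5, s6, s7}
E[¬valid U halt]: least fixpoint, start Z0 = Sat(halt) = {s5, s6}, add states in Sat(¬valid) with some successor in Z. Already a fixed point.
Sat(E[¬valid U halt]) = {s5, s6}
AG E[¬valid U halt]: greatest fixpoint, start Z0 = {s5, s6}, keep only states in Sat with every successor in Z. Z1 = {s5}; fixed.
Sat(AG E[¬valid U halt]) = {s5}
s5 ∈ Sat(AG E[¬valid U halt]) = {s5}, so the formula holds at s5.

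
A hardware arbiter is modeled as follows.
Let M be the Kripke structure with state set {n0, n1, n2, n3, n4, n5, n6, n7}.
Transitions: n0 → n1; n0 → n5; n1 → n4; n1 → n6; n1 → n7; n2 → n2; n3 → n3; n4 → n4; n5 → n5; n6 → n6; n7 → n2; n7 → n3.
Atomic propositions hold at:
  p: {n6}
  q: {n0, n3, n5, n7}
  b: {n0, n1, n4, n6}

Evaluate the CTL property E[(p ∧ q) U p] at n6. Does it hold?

Yes

Sat(p ∧ q) = ∅
E[(p ∧ q) U p]: least fixpoint, start Z0 = Sat(p) = {n6}, add states in Sat(p ∧ q) with some successor in Z. Already a fixed point.
Sat(E[(p ∧ q) U p]) = {n6}
n6 ∈ Sat(E[(p ∧ q) U p]) = {n6}, so the formula holds at n6.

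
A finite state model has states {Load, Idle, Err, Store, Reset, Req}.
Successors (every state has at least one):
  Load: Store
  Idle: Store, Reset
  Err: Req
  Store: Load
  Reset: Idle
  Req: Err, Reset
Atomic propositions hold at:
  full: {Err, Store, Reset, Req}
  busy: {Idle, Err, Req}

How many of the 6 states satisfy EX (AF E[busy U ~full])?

Sat(~full) = {Load, Idle}
E[busy U ~full]: least fixpoint, start Z0 = Sat(~full) = {Load, Idle}, add states in Sat(busy) with some successor in Z. Already a fixed point.
Sat(E[busy U ~full]) = {Load, Idle}
AF E[busy U ~full]: least fixpoint, start Z0 = {Load, Idle}, add states with every successor in Z. Z1 = {Load, Idle, Store, Reset}; fixed.
Sat(AF E[busy U ~full]) = {Load, Idle, Store, Reset}
Sat(EX (AF E[busy U ~full])) = {s : some successor in {Load, Idle, Store, Reset}} = {Load, Idle, Store, Reset, Req}
|Sat(EX (AF E[busy U ~full]))| = |{Load, Idle, Store, Reset, Req}| = 5.

5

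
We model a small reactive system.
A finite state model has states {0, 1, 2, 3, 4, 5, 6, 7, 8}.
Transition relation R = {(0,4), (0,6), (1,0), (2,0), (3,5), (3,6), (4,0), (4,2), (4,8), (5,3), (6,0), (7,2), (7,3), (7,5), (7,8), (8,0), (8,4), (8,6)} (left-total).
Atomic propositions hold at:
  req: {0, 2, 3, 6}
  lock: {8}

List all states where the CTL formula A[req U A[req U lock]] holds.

{8}

A[req U lock]: least fixpoint, start Z0 = Sat(lock) = {8}, add states in Sat(req) with every successor in Z. Already a fixed point.
Sat(A[req U lock]) = {8}
A[req U A[req U lock]]: least fixpoint, start Z0 = Sat(A[req U lock]) = {8}, add states in Sat(req) with every successor in Z. Already a fixed point.
Sat(A[req U A[req U lock]]) = {8}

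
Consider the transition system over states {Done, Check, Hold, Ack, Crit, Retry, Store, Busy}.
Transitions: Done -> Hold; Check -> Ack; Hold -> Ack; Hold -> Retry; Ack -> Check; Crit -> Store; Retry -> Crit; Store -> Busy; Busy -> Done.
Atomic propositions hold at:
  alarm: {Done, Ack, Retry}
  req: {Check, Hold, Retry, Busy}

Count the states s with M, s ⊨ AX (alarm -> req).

Sat(alarm -> req) = {Check, Hold, Crit, Retry, Store, Busy}
Sat(AX (alarm -> req)) = {s : every successor in {Check, Hold, Crit, Retry, Store, Busy}} = {Done, Ack, Crit, Retry, Store}
|Sat(AX (alarm -> req))| = |{Done, Ack, Crit, Retry, Store}| = 5.

5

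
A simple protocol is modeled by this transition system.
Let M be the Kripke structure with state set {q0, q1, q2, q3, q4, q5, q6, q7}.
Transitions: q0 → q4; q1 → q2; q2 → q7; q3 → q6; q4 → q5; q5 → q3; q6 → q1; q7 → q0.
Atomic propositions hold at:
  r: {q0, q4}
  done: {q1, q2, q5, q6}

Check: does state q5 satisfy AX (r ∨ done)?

No

Sat(r ∨ done) = {q0, q1, q2, q4, q5, q6}
Sat(AX (r ∨ done)) = {s : every successor in {q0, q1, q2, q4, q5, q6}} = {q0, q1, q3, q4, q6, q7}
q5 ∉ Sat(AX (r ∨ done)) = {q0, q1, q3, q4, q6, q7}, so the formula does not hold at q5.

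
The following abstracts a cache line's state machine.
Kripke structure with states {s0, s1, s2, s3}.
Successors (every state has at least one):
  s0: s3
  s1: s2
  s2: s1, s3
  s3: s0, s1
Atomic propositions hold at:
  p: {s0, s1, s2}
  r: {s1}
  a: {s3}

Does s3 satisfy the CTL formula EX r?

Sat(EX r) = {s : some successor in {s1}} = {s2, s3}
s3 ∈ Sat(EX r) = {s2, s3}, so the formula holds at s3.

Yes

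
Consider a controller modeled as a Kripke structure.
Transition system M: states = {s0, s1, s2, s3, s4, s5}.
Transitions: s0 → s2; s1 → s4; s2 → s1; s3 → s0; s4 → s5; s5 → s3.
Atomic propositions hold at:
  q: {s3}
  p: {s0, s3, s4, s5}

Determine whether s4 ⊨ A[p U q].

Yes

A[p U q]: least fixpoint, start Z0 = Sat(q) = {s3}, add states in Sat(p) with every successor in Z. Z1 = {s3, s5}; Z2 = {s3, s4, s5}; fixed.
Sat(A[p U q]) = {s3, s4, s5}
s4 ∈ Sat(A[p U q]) = {s3, s4, s5}, so the formula holds at s4.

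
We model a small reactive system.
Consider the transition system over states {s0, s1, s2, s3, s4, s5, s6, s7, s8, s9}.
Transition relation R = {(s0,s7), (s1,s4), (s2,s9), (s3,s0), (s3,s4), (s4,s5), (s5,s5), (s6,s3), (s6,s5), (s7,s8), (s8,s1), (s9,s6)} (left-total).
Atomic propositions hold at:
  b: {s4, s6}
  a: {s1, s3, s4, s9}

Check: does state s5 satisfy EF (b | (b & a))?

Sat(b & a) = {s4}
Sat(b | (b & a)) = {s4, s6}
EF (b | (b & a)): least fixpoint, start Z0 = {s4, s6}, add states with some successor in Z. Z1 = {s1, s3, s4, s6, s9}; Z2 = {s1, s2, s3, s4, s6, s8, s9}; Z3 = {s1, s2, s3, s4, s6, s7, s8, s9}; Z4 = {s0, s1, s2, s3, s4, s6, s7, s8, s9}; fixed.
Sat(EF (b | (b & a))) = {s0, s1, s2, s3, s4, s6, s7, s8, s9}
s5 ∉ Sat(EF (b | (b & a))) = {s0, s1, s2, s3, s4, s6, s7, s8, s9}, so the formula does not hold at s5.

No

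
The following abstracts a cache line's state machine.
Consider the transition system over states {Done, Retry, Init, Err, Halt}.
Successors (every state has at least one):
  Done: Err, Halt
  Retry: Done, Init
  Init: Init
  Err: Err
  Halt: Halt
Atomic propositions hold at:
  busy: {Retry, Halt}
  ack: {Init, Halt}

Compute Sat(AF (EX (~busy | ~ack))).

{Done, Retry, Init, Err}

Sat(~busy) = {Done, Init, Err}
Sat(~ack) = {Done, Retry, Err}
Sat(~busy | ~ack) = {Done, Retry, Init, Err}
Sat(EX (~busy | ~ack)) = {s : some successor in {Done, Retry, Init, Err}} = {Done, Retry, Init, Err}
AF (EX (~busy | ~ack)): least fixpoint, start Z0 = {Done, Retry, Init, Err}, add states with every successor in Z. Already a fixed point.
Sat(AF (EX (~busy | ~ack))) = {Done, Retry, Init, Err}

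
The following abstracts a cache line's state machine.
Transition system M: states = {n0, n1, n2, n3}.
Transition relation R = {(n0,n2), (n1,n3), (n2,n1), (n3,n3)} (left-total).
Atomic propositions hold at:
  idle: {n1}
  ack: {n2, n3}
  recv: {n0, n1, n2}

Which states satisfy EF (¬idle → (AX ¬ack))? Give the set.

Sat(¬idle) = {n0, n2, n3}
Sat(¬ack) = {n0, n1}
Sat(AX ¬ack) = {s : every successor in {n0, n1}} = {n2}
Sat(¬idle → (AX ¬ack)) = {n1, n2}
EF (¬idle → (AX ¬ack)): least fixpoint, start Z0 = {n1, n2}, add states with some successor in Z. Z1 = {n0, n1, n2}; fixed.
Sat(EF (¬idle → (AX ¬ack))) = {n0, n1, n2}

{n0, n1, n2}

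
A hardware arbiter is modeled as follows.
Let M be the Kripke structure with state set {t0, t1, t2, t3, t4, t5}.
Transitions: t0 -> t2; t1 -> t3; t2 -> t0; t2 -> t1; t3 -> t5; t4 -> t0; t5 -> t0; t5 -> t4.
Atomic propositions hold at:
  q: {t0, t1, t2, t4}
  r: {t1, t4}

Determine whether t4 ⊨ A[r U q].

Yes

A[r U q]: least fixpoint, start Z0 = Sat(q) = {t0, t1, t2, t4}, add states in Sat(r) with every successor in Z. Already a fixed point.
Sat(A[r U q]) = {t0, t1, t2, t4}
t4 ∈ Sat(A[r U q]) = {t0, t1, t2, t4}, so the formula holds at t4.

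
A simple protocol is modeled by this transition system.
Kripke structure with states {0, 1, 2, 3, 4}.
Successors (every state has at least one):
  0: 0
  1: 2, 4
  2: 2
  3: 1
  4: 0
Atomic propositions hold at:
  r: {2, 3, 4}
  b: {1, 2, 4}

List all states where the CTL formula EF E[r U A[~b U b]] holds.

Sat(~b) = {0, 3}
A[~b U b]: least fixpoint, start Z0 = Sat(b) = {1, 2, 4}, add states in Sat(~b) with every successor in Z. Z1 = {1, 2, 3, 4}; fixed.
Sat(A[~b U b]) = {1, 2, 3, 4}
E[r U A[~b U b]]: least fixpoint, start Z0 = Sat(A[~b U b]) = {1, 2, 3, 4}, add states in Sat(r) with some successor in Z. Already a fixed point.
Sat(E[r U A[~b U b]]) = {1, 2, 3, 4}
EF E[r U A[~b U b]]: least fixpoint, start Z0 = {1, 2, 3, 4}, add states with some successor in Z. Already a fixed point.
Sat(EF E[r U A[~b U b]]) = {1, 2, 3, 4}

{1, 2, 3, 4}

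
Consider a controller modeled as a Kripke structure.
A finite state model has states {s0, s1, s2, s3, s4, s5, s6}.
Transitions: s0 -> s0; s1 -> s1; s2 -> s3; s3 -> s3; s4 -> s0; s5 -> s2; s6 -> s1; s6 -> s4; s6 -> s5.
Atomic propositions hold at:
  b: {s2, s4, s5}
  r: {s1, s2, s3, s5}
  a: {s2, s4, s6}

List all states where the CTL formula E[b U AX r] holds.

Sat(AX r) = {s : every successor in {s1, s2, s3, s5}} = {s1, s2, s3, s5}
E[b U AX r]: least fixpoint, start Z0 = Sat(AX r) = {s1, s2, s3, s5}, add states in Sat(b) with some successor in Z. Already a fixed point.
Sat(E[b U AX r]) = {s1, s2, s3, s5}

{s1, s2, s3, s5}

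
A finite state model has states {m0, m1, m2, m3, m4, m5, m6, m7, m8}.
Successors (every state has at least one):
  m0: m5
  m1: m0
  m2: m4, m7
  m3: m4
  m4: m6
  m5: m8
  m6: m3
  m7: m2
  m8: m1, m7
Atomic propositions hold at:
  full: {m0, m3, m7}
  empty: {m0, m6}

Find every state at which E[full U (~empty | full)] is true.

{m0, m1, m2, m3, m4, m5, m7, m8}

Sat(~empty) = {m1, m2, m3, m4, m5, m7, m8}
Sat(~empty | full) = {m0, m1, m2, m3, m4, m5, m7, m8}
E[full U (~empty | full)]: least fixpoint, start Z0 = Sat((~empty | full)) = {m0, m1, m2, m3, m4, m5, m7, m8}, add states in Sat(full) with some successor in Z. Already a fixed point.
Sat(E[full U (~empty | full)]) = {m0, m1, m2, m3, m4, m5, m7, m8}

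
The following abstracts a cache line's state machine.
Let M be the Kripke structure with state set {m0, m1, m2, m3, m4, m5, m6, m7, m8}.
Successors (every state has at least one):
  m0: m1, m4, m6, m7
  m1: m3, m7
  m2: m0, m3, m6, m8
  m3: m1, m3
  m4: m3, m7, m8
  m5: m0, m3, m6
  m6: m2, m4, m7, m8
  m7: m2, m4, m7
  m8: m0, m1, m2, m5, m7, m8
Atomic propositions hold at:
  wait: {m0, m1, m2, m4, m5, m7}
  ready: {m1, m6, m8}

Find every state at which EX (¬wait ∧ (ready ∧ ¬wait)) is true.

{m0, m2, m4, m5, m6, m8}

Sat(¬wait) = {m3, m6, m8}
Sat(ready ∧ ¬wait) = {m6, m8}
Sat(¬wait ∧ (ready ∧ ¬wait)) = {m6, m8}
Sat(EX (¬wait ∧ (ready ∧ ¬wait))) = {s : some successor in {m6, m8}} = {m0, m2, m4, m5, m6, m8}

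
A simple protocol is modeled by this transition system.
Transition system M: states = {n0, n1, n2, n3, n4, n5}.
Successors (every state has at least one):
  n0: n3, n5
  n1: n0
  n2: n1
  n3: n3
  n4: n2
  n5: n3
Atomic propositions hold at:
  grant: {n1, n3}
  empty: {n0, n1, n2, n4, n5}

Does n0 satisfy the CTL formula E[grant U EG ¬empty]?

Sat(¬empty) = {n3}
EG ¬empty: greatest fixpoint, start Z0 = {n3}, keep only states in Sat with some successor in Z. Already a fixed point.
Sat(EG ¬empty) = {n3}
E[grant U EG ¬empty]: least fixpoint, start Z0 = Sat(EG ¬empty) = {n3}, add states in Sat(grant) with some successor in Z. Already a fixed point.
Sat(E[grant U EG ¬empty]) = {n3}
n0 ∉ Sat(E[grant U EG ¬empty]) = {n3}, so the formula does not hold at n0.

No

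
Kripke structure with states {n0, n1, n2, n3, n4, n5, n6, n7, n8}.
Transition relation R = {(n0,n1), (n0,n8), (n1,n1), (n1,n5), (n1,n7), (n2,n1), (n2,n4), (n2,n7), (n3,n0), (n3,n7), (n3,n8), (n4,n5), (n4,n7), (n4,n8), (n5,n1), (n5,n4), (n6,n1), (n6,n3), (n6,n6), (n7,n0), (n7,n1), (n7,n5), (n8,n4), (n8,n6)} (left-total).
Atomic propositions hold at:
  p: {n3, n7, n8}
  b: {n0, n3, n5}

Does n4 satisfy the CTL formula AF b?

AF b: least fixpoint, start Z0 = {n0, n3, n5}, add states with every successor in Z. Already a fixed point.
Sat(AF b) = {n0, n3, n5}
n4 ∉ Sat(AF b) = {n0, n3, n5}, so the formula does not hold at n4.

No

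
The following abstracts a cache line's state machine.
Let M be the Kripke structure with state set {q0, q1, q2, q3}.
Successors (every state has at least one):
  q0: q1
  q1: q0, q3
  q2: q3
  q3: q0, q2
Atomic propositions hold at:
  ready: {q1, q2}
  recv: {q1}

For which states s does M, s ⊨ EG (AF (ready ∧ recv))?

{q0, q1}

Sat(ready ∧ recv) = {q1}
AF (ready ∧ recv): least fixpoint, start Z0 = {q1}, add states with every successor in Z. Z1 = {q0, q1}; fixed.
Sat(AF (ready ∧ recv)) = {q0, q1}
EG (AF (ready ∧ recv)): greatest fixpoint, start Z0 = {q0, q1}, keep only states in Sat with some successor in Z. Already a fixed point.
Sat(EG (AF (ready ∧ recv))) = {q0, q1}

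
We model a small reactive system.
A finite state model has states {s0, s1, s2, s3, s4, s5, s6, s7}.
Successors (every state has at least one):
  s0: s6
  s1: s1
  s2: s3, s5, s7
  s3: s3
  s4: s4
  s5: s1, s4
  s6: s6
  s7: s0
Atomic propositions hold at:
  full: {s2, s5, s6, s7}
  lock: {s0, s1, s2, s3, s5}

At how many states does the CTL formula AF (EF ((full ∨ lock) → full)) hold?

6

Sat(full ∨ lock) = {s0, s1, s2, s3, s5, s6, s7}
Sat((full ∨ lock) → full) = {s2, s4, s5, s6, s7}
EF ((full ∨ lock) → full): least fixpoint, start Z0 = {s2, s4, s5, s6, s7}, add states with some successor in Z. Z1 = {s0, s2, s4, s5, s6, s7}; fixed.
Sat(EF ((full ∨ lock) → full)) = {s0, s2, s4, s5, s6, s7}
AF (EF ((full ∨ lock) → full)): least fixpoint, start Z0 = {s0, s2, s4, s5, s6, s7}, add states with every successor in Z. Already a fixed point.
Sat(AF (EF ((full ∨ lock) → full))) = {s0, s2, s4, s5, s6, s7}
|Sat(AF (EF ((full ∨ lock) → full)))| = |{s0, s2, s4, s5, s6, s7}| = 6.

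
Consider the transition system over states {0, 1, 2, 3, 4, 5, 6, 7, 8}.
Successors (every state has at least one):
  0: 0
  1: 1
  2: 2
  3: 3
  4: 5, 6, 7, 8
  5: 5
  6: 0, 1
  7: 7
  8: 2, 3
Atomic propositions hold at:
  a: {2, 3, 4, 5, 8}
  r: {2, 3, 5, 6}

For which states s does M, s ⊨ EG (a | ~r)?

{0, 1, 2, 3, 4, 5, 7, 8}

Sat(~r) = {0, 1, 4, 7, 8}
Sat(a | ~r) = {0, 1, 2, 3, 4, 5, 7, 8}
EG (a | ~r): greatest fixpoint, start Z0 = {0, 1, 2, 3, 4, 5, 7, 8}, keep only states in Sat with some successor in Z. Already a fixed point.
Sat(EG (a | ~r)) = {0, 1, 2, 3, 4, 5, 7, 8}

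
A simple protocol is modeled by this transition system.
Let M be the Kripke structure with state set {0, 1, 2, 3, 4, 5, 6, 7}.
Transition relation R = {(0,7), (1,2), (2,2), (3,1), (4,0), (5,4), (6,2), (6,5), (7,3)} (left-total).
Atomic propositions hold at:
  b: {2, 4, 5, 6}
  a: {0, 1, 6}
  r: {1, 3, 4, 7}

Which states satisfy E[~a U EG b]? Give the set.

Sat(~a) = {2, 3, 4, 5, 7}
EG b: greatest fixpoint, start Z0 = {2, 4, 5, 6}, keep only states in Sat with some successor in Z. Z1 = {2, 5, 6}; Z2 = {2, 6}; fixed.
Sat(EG b) = {2, 6}
E[~a U EG b]: least fixpoint, start Z0 = Sat(EG b) = {2, 6}, add states in Sat(~a) with some successor in Z. Already a fixed point.
Sat(E[~a U EG b]) = {2, 6}

{2, 6}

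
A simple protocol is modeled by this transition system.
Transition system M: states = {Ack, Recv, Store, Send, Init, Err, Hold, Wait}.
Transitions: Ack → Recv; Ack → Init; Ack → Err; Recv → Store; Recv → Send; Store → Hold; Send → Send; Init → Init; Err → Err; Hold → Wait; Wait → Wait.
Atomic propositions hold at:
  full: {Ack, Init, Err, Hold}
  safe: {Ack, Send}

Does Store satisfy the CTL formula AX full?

Sat(AX full) = {s : every successor in {Ack, Init, Err, Hold}} = {Store, Init, Err}
Store ∈ Sat(AX full) = {Store, Init, Err}, so the formula holds at Store.

Yes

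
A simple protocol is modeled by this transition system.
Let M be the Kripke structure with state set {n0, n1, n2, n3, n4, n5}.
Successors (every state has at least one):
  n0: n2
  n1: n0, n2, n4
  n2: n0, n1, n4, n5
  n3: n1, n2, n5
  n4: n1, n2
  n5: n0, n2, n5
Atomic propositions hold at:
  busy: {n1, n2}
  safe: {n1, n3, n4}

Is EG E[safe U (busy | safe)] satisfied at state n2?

Yes

Sat(busy | safe) = {n1, n2, n3, n4}
E[safe U (busy | safe)]: least fixpoint, start Z0 = Sat((busy | safe)) = {n1, n2, n3, n4}, add states in Sat(safe) with some successor in Z. Already a fixed point.
Sat(E[safe U (busy | safe)]) = {n1, n2, n3, n4}
EG E[safe U (busy | safe)]: greatest fixpoint, start Z0 = {n1, n2, n3, n4}, keep only states in Sat with some successor in Z. Already a fixed point.
Sat(EG E[safe U (busy | safe)]) = {n1, n2, n3, n4}
n2 ∈ Sat(EG E[safe U (busy | safe)]) = {n1, n2, n3, n4}, so the formula holds at n2.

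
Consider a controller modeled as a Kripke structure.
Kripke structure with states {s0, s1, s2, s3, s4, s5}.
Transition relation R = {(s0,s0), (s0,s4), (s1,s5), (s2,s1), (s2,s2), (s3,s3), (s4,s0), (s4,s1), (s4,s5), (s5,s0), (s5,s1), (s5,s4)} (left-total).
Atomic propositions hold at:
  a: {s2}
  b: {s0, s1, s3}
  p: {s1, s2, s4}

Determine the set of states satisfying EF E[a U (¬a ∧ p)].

{s0, s1, s2, s4, s5}

Sat(¬a) = {s0, s1, s3, s4, s5}
Sat(¬a ∧ p) = {s1, s4}
E[a U (¬a ∧ p)]: least fixpoint, start Z0 = Sat((¬a ∧ p)) = {s1, s4}, add states in Sat(a) with some successor in Z. Z1 = {s1, s2, s4}; fixed.
Sat(E[a U (¬a ∧ p)]) = {s1, s2, s4}
EF E[a U (¬a ∧ p)]: least fixpoint, start Z0 = {s1, s2, s4}, add states with some successor in Z. Z1 = {s0, s1, s2, s4, s5}; fixed.
Sat(EF E[a U (¬a ∧ p)]) = {s0, s1, s2, s4, s5}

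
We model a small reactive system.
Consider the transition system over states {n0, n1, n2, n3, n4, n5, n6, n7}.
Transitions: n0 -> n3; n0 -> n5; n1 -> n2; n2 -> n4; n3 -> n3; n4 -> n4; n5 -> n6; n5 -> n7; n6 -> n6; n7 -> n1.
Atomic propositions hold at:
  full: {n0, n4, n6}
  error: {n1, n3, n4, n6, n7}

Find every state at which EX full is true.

Sat(EX full) = {s : some successor in {n0, n4, n6}} = {n2, n4, n5, n6}

{n2, n4, n5, n6}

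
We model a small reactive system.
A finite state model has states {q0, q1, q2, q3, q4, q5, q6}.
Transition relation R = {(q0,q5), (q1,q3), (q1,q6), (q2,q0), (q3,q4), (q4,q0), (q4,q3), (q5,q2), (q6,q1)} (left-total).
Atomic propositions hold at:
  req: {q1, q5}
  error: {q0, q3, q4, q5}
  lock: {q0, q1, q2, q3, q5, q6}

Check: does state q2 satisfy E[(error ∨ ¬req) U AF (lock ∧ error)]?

Yes

Sat(¬req) = {q0, q2, q3, q4, q6}
Sat(error ∨ ¬req) = {q0, q2, q3, q4, q5, q6}
Sat(lock ∧ error) = {q0, q3, q5}
AF (lock ∧ error): least fixpoint, start Z0 = {q0, q3, q5}, add states with every successor in Z. Z1 = {q0, q2, q3, q4, q5}; fixed.
Sat(AF (lock ∧ error)) = {q0, q2, q3, q4, q5}
E[(error ∨ ¬req) U AF (lock ∧ error)]: least fixpoint, start Z0 = Sat(AF (lock ∧ error)) = {q0, q2, q3, q4, q5}, add states in Sat(error ∨ ¬req) with some successor in Z. Already a fixed point.
Sat(E[(error ∨ ¬req) U AF (lock ∧ error)]) = {q0, q2, q3, q4, q5}
q2 ∈ Sat(E[(error ∨ ¬req) U AF (lock ∧ error)]) = {q0, q2, q3, q4, q5}, so the formula holds at q2.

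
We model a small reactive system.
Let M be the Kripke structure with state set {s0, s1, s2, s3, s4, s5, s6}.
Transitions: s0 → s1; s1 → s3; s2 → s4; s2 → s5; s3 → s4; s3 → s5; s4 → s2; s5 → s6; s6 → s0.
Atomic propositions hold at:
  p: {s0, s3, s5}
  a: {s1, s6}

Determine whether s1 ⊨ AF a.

Yes

AF a: least fixpoint, start Z0 = {s1, s6}, add states with every successor in Z. Z1 = {s0, s1, s5, s6}; fixed.
Sat(AF a) = {s0, s1, s5, s6}
s1 ∈ Sat(AF a) = {s0, s1, s5, s6}, so the formula holds at s1.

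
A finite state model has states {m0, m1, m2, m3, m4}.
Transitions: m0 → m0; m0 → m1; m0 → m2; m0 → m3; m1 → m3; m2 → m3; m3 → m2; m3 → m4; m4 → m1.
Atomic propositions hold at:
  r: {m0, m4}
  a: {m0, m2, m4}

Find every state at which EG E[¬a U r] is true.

{m0, m1, m3, m4}

Sat(¬a) = {m1, m3}
E[¬a U r]: least fixpoint, start Z0 = Sat(r) = {m0, m4}, add states in Sat(¬a) with some successor in Z. Z1 = {m0, m3, m4}; Z2 = {m0, m1, m3, m4}; fixed.
Sat(E[¬a U r]) = {m0, m1, m3, m4}
EG E[¬a U r]: greatest fixpoint, start Z0 = {m0, m1, m3, m4}, keep only states in Sat with some successor in Z. Already a fixed point.
Sat(EG E[¬a U r]) = {m0, m1, m3, m4}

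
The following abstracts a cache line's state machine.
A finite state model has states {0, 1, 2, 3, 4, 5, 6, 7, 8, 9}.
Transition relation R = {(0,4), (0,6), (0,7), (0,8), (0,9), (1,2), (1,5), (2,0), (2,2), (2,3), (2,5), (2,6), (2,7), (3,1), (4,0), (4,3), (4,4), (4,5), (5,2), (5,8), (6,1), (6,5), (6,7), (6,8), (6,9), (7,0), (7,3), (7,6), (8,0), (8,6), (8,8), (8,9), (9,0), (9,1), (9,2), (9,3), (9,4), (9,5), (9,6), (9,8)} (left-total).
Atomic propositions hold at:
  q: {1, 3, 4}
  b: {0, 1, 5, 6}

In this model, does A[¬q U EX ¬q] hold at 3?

Sat(¬q) = {0, 2, 5, 6, 7, 8, 9}
Sat(EX ¬q) = {s : some successor in {0, 2, 5, 6, 7, 8, 9}} = {0, 1, 2, 4, 5, 6, 7, 8, 9}
A[¬q U EX ¬q]: least fixpoint, start Z0 = Sat(EX ¬q) = {0, 1, 2, 4, 5, 6, 7, 8, 9}, add states in Sat(¬q) with every successor in Z. Already a fixed point.
Sat(A[¬q U EX ¬q]) = {0, 1, 2, 4, 5, 6, 7, 8, 9}
3 ∉ Sat(A[¬q U EX ¬q]) = {0, 1, 2, 4, 5, 6, 7, 8, 9}, so the formula does not hold at 3.

No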